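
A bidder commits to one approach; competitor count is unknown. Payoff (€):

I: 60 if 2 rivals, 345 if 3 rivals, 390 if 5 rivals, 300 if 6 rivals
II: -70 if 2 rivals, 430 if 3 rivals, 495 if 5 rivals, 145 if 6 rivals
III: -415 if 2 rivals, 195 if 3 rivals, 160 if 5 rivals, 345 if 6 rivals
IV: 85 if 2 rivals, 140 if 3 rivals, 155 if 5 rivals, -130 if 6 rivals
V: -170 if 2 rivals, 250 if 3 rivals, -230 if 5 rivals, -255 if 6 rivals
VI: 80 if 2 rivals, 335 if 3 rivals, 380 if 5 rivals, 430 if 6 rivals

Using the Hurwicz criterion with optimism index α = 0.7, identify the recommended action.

II

I: 0.7·390 + 0.3·60 = 291
II: 0.7·495 + 0.3·(-70) = 325.5
III: 0.7·345 + 0.3·(-415) = 117
IV: 0.7·155 + 0.3·(-130) = 69.5
V: 0.7·250 + 0.3·(-255) = 98.5
VI: 0.7·430 + 0.3·80 = 325
Highest Hurwicz score = 325.5 → II.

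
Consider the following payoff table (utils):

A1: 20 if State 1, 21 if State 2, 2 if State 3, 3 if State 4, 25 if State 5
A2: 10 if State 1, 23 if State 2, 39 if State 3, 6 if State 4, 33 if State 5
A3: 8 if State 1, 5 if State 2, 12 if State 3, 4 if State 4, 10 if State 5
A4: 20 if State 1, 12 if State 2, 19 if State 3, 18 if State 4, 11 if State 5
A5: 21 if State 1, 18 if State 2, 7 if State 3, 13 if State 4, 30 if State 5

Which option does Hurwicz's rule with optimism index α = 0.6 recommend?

A1: 0.6·25 + 0.4·2 = 15.8
A2: 0.6·39 + 0.4·6 = 25.8
A3: 0.6·12 + 0.4·4 = 8.8
A4: 0.6·20 + 0.4·11 = 16.4
A5: 0.6·30 + 0.4·7 = 20.8
Highest Hurwicz score = 25.8 → A2.

A2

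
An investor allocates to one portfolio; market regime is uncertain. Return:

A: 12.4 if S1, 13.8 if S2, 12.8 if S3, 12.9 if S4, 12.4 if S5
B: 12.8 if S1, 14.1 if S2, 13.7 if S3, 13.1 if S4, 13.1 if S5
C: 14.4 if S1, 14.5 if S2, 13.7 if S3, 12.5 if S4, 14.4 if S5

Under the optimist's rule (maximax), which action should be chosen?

Row maxima: A=13.8, B=14.1, C=14.5
Best best-case = 14.5 → C.

C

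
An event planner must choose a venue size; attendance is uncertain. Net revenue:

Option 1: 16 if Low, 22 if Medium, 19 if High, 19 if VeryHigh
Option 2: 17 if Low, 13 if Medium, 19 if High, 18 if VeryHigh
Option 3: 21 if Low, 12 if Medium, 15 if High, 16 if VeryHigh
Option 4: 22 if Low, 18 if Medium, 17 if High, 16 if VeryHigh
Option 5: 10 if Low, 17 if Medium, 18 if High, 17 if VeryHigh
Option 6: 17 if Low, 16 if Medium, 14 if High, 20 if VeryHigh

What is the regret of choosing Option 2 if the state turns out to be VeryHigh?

2

Best payoff under VeryHigh is 20.
Regret = 20 − 18 = 2.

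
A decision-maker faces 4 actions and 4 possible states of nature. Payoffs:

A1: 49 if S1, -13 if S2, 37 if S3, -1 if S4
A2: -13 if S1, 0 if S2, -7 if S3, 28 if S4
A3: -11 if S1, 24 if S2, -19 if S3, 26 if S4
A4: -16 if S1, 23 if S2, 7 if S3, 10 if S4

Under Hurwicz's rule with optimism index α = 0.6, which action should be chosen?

A1: 0.6·49 + 0.4·(-13) = 24.2
A2: 0.6·28 + 0.4·(-13) = 11.6
A3: 0.6·26 + 0.4·(-19) = 8
A4: 0.6·23 + 0.4·(-16) = 7.4
Highest Hurwicz score = 24.2 → A1.

A1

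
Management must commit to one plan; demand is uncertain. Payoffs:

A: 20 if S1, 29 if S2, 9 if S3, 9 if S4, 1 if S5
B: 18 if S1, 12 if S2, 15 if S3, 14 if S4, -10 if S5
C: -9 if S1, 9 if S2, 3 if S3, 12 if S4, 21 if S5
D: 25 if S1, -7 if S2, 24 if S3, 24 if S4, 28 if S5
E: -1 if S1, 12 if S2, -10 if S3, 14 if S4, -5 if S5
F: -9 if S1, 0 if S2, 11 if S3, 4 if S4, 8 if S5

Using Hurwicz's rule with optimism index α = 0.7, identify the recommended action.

A: 0.7·29 + 0.3·1 = 20.6
B: 0.7·18 + 0.3·(-10) = 9.6
C: 0.7·21 + 0.3·(-9) = 12
D: 0.7·28 + 0.3·(-7) = 17.5
E: 0.7·14 + 0.3·(-10) = 6.8
F: 0.7·11 + 0.3·(-9) = 5
Highest Hurwicz score = 20.6 → A.

A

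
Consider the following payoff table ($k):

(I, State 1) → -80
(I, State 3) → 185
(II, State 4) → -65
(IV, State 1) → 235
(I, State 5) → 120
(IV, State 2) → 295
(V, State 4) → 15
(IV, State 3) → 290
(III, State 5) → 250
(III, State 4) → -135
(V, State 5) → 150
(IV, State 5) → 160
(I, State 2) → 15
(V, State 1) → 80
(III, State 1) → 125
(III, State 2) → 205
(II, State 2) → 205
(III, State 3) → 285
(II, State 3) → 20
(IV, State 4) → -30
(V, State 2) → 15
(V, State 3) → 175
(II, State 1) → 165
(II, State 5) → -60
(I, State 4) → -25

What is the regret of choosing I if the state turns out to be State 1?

Best payoff under State 1 is 235.
Regret = 235 − (-80) = 315.

315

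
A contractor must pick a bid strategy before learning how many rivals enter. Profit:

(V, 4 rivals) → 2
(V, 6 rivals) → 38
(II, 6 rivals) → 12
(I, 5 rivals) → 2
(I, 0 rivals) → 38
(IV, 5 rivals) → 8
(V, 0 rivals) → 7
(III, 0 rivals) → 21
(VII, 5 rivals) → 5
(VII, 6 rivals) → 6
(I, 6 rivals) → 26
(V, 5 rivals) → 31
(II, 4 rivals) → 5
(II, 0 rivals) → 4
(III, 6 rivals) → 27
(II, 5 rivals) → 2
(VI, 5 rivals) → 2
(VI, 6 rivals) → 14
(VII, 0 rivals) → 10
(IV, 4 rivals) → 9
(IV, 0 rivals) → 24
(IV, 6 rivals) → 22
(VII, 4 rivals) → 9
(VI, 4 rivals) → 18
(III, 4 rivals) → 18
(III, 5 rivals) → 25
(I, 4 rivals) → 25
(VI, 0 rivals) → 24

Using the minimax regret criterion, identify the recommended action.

III

Column bests: 0 rivals=38, 4 rivals=25, 5 rivals=31, 6 rivals=38.
I regrets: 0, 0, 29, 12 → max 29
II regrets: 34, 20, 29, 26 → max 34
III regrets: 17, 7, 6, 11 → max 17
IV regrets: 14, 16, 23, 16 → max 23
V regrets: 31, 23, 0, 0 → max 31
VI regrets: 14, 7, 29, 24 → max 29
VII regrets: 28, 16, 26, 32 → max 32
Smallest max regret = 17 → III.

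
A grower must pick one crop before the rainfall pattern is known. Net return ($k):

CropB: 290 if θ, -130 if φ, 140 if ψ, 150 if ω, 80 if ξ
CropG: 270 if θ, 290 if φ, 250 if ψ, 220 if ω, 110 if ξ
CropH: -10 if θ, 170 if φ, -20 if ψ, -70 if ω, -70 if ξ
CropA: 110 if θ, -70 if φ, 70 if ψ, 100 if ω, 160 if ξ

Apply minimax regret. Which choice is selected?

Column bests: θ=290, φ=290, ψ=250, ω=220, ξ=160.
CropB regrets: 0, 420, 110, 70, 80 → max 420
CropG regrets: 20, 0, 0, 0, 50 → max 50
CropH regrets: 300, 120, 270, 290, 230 → max 300
CropA regrets: 180, 360, 180, 120, 0 → max 360
Smallest max regret = 50 → CropG.

CropG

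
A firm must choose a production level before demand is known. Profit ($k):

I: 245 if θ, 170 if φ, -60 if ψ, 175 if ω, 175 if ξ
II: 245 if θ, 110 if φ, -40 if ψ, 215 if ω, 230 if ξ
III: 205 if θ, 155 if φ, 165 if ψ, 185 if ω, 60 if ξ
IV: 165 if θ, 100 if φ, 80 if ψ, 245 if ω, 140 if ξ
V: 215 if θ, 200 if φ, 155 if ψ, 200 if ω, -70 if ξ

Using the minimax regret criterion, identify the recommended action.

Column bests: θ=245, φ=200, ψ=165, ω=245, ξ=230.
I regrets: 0, 30, 225, 70, 55 → max 225
II regrets: 0, 90, 205, 30, 0 → max 205
III regrets: 40, 45, 0, 60, 170 → max 170
IV regrets: 80, 100, 85, 0, 90 → max 100
V regrets: 30, 0, 10, 45, 300 → max 300
Smallest max regret = 100 → IV.

IV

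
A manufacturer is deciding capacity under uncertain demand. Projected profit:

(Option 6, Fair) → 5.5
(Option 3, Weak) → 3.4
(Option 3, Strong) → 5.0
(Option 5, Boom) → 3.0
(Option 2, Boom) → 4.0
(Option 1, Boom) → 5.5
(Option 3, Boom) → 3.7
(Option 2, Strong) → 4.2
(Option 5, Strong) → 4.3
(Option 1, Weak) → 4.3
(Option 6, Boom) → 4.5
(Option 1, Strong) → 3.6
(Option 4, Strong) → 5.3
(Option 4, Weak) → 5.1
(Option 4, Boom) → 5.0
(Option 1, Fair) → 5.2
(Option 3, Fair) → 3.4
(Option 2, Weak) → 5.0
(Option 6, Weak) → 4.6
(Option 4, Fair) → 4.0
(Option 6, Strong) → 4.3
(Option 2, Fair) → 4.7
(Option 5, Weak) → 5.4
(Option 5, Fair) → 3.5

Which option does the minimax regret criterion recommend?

Option 6

Column bests: Weak=5.4, Fair=5.5, Strong=5.3, Boom=5.5.
Option 1 regrets: 1.1, 0.3, 1.7, 0.0 → max 1.7
Option 2 regrets: 0.4, 0.8, 1.1, 1.5 → max 1.5
Option 3 regrets: 2.0, 2.1, 0.3, 1.8 → max 2.1
Option 4 regrets: 0.3, 1.5, 0.0, 0.5 → max 1.5
Option 5 regrets: 0.0, 2.0, 1.0, 2.5 → max 2.5
Option 6 regrets: 0.8, 0.0, 1.0, 1.0 → max 1.0
Smallest max regret = 1.0 → Option 6.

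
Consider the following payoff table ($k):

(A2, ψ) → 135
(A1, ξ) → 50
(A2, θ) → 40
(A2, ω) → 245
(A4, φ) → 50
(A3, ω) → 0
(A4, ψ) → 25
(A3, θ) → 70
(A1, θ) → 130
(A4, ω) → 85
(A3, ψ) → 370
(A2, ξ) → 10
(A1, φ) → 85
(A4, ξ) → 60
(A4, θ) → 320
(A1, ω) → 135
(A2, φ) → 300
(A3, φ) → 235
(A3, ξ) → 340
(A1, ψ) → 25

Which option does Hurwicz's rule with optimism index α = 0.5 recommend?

A1: 0.5·135 + 0.5·25 = 80
A2: 0.5·300 + 0.5·10 = 155
A3: 0.5·370 + 0.5·0 = 185
A4: 0.5·320 + 0.5·25 = 172.5
Highest Hurwicz score = 185 → A3.

A3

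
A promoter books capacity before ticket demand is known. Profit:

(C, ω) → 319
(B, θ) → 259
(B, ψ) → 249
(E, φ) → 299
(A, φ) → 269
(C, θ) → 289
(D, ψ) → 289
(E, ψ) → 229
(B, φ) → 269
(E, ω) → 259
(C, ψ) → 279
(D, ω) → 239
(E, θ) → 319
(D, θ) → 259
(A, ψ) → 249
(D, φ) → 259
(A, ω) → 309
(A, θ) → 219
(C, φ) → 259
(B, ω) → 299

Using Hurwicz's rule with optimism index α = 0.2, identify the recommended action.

C

A: 0.2·309 + 0.8·219 = 237
B: 0.2·299 + 0.8·249 = 259
C: 0.2·319 + 0.8·259 = 271
D: 0.2·289 + 0.8·239 = 249
E: 0.2·319 + 0.8·229 = 247
Highest Hurwicz score = 271 → C.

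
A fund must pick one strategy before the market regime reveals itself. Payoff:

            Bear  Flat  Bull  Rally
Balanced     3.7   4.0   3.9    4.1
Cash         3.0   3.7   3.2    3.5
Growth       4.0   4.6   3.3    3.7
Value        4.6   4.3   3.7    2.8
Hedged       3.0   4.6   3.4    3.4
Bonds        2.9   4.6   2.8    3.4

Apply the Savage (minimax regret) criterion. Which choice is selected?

Column bests: Bear=4.6, Flat=4.6, Bull=3.9, Rally=4.1.
Balanced regrets: 0.9, 0.6, 0.0, 0.0 → max 0.9
Cash regrets: 1.6, 0.9, 0.7, 0.6 → max 1.6
Growth regrets: 0.6, 0.0, 0.6, 0.4 → max 0.6
Value regrets: 0.0, 0.3, 0.2, 1.3 → max 1.3
Hedged regrets: 1.6, 0.0, 0.5, 0.7 → max 1.6
Bonds regrets: 1.7, 0.0, 1.1, 0.7 → max 1.7
Smallest max regret = 0.6 → Growth.

Growth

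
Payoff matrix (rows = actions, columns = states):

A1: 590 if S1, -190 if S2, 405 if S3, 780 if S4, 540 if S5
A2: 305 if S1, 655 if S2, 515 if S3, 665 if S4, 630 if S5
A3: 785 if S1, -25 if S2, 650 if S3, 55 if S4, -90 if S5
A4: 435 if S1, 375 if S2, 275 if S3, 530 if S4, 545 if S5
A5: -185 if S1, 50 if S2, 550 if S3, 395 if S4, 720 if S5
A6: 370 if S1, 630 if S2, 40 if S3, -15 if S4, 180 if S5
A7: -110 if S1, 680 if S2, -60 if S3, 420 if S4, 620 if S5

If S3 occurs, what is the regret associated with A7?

Best payoff under S3 is 650.
Regret = 650 − (-60) = 710.

710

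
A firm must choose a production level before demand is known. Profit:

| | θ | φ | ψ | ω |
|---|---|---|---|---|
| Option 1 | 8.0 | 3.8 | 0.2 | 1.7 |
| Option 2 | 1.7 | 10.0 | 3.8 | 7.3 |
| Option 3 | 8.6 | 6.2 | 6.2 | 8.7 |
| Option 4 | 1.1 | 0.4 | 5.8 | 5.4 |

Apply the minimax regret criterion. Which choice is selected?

Column bests: θ=8.6, φ=10.0, ψ=6.2, ω=8.7.
Option 1 regrets: 0.6, 6.2, 6.0, 7.0 → max 7.0
Option 2 regrets: 6.9, 0.0, 2.4, 1.4 → max 6.9
Option 3 regrets: 0.0, 3.8, 0.0, 0.0 → max 3.8
Option 4 regrets: 7.5, 9.6, 0.4, 3.3 → max 9.6
Smallest max regret = 3.8 → Option 3.

Option 3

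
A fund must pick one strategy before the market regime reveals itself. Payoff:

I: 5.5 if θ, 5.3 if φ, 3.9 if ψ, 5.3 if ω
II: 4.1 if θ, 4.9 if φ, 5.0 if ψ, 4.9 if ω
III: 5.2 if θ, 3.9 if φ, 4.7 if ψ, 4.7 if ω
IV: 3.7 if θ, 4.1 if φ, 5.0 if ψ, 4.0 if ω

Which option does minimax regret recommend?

Column bests: θ=5.5, φ=5.3, ψ=5.0, ω=5.3.
I regrets: 0.0, 0.0, 1.1, 0.0 → max 1.1
II regrets: 1.4, 0.4, 0.0, 0.4 → max 1.4
III regrets: 0.3, 1.4, 0.3, 0.6 → max 1.4
IV regrets: 1.8, 1.2, 0.0, 1.3 → max 1.8
Smallest max regret = 1.1 → I.

I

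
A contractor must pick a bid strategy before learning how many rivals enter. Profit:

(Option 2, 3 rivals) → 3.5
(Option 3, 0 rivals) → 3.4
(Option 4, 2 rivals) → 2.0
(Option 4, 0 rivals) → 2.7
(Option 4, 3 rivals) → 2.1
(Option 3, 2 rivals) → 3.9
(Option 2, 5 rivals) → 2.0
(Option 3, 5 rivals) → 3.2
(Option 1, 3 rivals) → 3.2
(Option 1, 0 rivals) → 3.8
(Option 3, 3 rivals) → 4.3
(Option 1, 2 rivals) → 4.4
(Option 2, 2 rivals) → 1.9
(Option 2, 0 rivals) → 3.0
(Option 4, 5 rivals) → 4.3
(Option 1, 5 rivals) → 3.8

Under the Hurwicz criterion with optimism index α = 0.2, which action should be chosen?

Option 1

Option 1: 0.2·4.4 + 0.8·3.2 = 3.44
Option 2: 0.2·3.5 + 0.8·1.9 = 2.22
Option 3: 0.2·4.3 + 0.8·3.2 = 3.42
Option 4: 0.2·4.3 + 0.8·2.0 = 2.46
Highest Hurwicz score = 3.44 → Option 1.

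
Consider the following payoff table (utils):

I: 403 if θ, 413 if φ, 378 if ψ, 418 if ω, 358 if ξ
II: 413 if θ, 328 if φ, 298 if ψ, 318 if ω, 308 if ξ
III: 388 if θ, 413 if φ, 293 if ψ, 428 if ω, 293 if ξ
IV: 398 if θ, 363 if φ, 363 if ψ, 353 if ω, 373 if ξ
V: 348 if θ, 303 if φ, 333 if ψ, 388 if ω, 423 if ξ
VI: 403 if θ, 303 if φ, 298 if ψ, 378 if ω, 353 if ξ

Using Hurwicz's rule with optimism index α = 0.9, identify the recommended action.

I: 0.9·418 + 0.1·358 = 412
II: 0.9·413 + 0.1·298 = 401.5
III: 0.9·428 + 0.1·293 = 414.5
IV: 0.9·398 + 0.1·353 = 393.5
V: 0.9·423 + 0.1·303 = 411
VI: 0.9·403 + 0.1·298 = 392.5
Highest Hurwicz score = 414.5 → III.

III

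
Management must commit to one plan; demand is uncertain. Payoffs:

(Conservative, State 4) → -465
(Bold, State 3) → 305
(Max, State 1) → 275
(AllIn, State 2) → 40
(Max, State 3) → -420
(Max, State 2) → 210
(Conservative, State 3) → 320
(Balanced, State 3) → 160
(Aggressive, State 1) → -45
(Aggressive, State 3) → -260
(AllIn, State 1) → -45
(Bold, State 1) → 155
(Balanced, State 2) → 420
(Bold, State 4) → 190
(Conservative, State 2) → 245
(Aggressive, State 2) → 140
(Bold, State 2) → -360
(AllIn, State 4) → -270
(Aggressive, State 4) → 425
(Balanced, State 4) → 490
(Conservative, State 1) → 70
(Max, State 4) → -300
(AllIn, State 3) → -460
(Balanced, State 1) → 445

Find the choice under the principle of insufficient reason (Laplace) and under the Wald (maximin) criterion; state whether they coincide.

Row averages: Conservative=42.5, Balanced=378.75, Aggressive=65, Bold=72.5, AllIn=-183.75, Max=-58.75
Highest average = 378.75 → Balanced.
Row minima: Conservative=-465, Balanced=160, Aggressive=-260, Bold=-360, AllIn=-460, Max=-420
Best worst-case = 160 → Balanced.

laplace → Balanced; maximin → Balanced (agree)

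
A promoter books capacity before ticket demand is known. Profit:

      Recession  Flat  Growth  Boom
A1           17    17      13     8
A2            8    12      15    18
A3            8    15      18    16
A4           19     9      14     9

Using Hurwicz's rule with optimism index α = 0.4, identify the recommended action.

A1: 0.4·17 + 0.6·8 = 11.6
A2: 0.4·18 + 0.6·8 = 12
A3: 0.4·18 + 0.6·8 = 12
A4: 0.4·19 + 0.6·9 = 13
Highest Hurwicz score = 13 → A4.

A4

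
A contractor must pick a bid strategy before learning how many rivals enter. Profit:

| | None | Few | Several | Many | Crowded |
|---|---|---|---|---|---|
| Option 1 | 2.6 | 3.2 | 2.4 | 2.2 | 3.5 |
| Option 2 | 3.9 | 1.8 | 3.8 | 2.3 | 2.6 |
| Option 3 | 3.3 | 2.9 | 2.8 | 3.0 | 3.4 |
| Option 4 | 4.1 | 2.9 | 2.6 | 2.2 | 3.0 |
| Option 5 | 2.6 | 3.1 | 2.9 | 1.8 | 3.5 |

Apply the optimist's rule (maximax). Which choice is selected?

Option 4

Row maxima: Option 1=3.5, Option 2=3.9, Option 3=3.4, Option 4=4.1, Option 5=3.5
Best best-case = 4.1 → Option 4.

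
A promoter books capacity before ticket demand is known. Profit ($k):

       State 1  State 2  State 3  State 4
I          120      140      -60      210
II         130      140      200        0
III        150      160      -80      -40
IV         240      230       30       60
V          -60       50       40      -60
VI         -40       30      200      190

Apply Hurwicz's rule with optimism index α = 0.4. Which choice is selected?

I: 0.4·210 + 0.6·(-60) = 48
II: 0.4·200 + 0.6·0 = 80
III: 0.4·160 + 0.6·(-80) = 16
IV: 0.4·240 + 0.6·30 = 114
V: 0.4·50 + 0.6·(-60) = -16
VI: 0.4·200 + 0.6·(-40) = 56
Highest Hurwicz score = 114 → IV.

IV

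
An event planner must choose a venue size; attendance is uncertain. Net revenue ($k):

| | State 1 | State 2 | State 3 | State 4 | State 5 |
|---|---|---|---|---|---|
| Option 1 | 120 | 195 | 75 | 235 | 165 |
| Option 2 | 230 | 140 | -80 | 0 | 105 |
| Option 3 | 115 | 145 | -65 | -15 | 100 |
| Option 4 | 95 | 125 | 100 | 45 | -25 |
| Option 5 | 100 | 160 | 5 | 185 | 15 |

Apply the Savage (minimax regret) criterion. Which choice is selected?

Column bests: State 1=230, State 2=195, State 3=100, State 4=235, State 5=165.
Option 1 regrets: 110, 0, 25, 0, 0 → max 110
Option 2 regrets: 0, 55, 180, 235, 60 → max 235
Option 3 regrets: 115, 50, 165, 250, 65 → max 250
Option 4 regrets: 135, 70, 0, 190, 190 → max 190
Option 5 regrets: 130, 35, 95, 50, 150 → max 150
Smallest max regret = 110 → Option 1.

Option 1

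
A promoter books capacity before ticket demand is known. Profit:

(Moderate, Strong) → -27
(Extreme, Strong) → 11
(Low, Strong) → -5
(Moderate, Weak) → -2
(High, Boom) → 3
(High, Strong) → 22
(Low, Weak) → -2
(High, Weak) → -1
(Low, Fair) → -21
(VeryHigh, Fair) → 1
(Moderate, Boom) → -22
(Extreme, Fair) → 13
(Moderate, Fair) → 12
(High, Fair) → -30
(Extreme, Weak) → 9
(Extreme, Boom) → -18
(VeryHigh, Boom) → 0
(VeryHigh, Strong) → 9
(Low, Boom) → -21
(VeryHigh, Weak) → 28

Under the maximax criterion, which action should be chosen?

VeryHigh

Row maxima: Low=-2, Moderate=12, High=22, VeryHigh=28, Extreme=13
Best best-case = 28 → VeryHigh.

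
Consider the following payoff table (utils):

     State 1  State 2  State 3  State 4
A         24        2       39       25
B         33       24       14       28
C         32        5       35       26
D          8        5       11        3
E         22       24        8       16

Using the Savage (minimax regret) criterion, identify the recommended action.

C

Column bests: State 1=33, State 2=24, State 3=39, State 4=28.
A regrets: 9, 22, 0, 3 → max 22
B regrets: 0, 0, 25, 0 → max 25
C regrets: 1, 19, 4, 2 → max 19
D regrets: 25, 19, 28, 25 → max 28
E regrets: 11, 0, 31, 12 → max 31
Smallest max regret = 19 → C.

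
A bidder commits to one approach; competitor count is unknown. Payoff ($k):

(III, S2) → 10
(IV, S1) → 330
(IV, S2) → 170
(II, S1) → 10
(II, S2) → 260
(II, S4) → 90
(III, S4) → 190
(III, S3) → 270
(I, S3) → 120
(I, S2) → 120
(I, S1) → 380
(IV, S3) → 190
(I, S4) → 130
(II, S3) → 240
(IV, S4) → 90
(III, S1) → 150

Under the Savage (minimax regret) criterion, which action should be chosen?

IV

Column bests: S1=380, S2=260, S3=270, S4=190.
I regrets: 0, 140, 150, 60 → max 150
II regrets: 370, 0, 30, 100 → max 370
III regrets: 230, 250, 0, 0 → max 250
IV regrets: 50, 90, 80, 100 → max 100
Smallest max regret = 100 → IV.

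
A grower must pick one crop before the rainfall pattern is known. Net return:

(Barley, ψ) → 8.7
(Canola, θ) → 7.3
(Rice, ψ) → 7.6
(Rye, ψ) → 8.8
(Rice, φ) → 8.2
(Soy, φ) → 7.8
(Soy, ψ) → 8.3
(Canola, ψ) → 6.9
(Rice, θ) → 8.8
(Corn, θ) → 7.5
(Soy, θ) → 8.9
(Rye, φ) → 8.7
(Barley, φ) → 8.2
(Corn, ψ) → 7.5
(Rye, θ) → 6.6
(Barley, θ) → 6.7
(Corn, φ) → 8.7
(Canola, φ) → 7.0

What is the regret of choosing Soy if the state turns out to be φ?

0.9

Best payoff under φ is 8.7.
Regret = 8.7 − 7.8 = 0.9.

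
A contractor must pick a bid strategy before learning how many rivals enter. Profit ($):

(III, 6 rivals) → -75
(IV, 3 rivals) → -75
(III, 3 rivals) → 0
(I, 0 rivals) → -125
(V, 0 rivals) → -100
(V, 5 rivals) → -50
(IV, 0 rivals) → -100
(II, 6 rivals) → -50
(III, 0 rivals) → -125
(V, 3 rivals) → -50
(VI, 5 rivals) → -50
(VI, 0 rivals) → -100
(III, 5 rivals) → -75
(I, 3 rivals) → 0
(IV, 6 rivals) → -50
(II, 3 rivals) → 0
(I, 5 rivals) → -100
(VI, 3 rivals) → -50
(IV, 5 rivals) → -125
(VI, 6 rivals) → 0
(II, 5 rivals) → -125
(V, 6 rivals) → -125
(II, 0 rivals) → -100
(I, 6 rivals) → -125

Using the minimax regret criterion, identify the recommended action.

VI

Column bests: 0 rivals=-100, 3 rivals=0, 5 rivals=-50, 6 rivals=0.
I regrets: 25, 0, 50, 125 → max 125
II regrets: 0, 0, 75, 50 → max 75
III regrets: 25, 0, 25, 75 → max 75
IV regrets: 0, 75, 75, 50 → max 75
V regrets: 0, 50, 0, 125 → max 125
VI regrets: 0, 50, 0, 0 → max 50
Smallest max regret = 50 → VI.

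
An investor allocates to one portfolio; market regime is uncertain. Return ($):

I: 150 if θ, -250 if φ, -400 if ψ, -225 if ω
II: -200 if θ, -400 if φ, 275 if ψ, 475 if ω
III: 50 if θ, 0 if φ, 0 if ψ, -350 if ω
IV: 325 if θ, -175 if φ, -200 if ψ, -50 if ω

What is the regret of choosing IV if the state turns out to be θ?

Best payoff under θ is 325.
Regret = 325 − 325 = 0.

0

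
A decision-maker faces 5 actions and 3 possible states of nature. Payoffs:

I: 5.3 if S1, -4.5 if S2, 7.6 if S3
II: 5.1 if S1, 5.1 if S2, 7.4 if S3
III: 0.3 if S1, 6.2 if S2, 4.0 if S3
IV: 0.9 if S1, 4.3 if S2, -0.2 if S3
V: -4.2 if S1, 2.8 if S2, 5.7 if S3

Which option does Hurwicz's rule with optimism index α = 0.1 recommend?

II

I: 0.1·7.6 + 0.9·(-4.5) = -3.29
II: 0.1·7.4 + 0.9·5.1 = 5.33
III: 0.1·6.2 + 0.9·0.3 = 0.89
IV: 0.1·4.3 + 0.9·(-0.2) = 0.25
V: 0.1·5.7 + 0.9·(-4.2) = -3.21
Highest Hurwicz score = 5.33 → II.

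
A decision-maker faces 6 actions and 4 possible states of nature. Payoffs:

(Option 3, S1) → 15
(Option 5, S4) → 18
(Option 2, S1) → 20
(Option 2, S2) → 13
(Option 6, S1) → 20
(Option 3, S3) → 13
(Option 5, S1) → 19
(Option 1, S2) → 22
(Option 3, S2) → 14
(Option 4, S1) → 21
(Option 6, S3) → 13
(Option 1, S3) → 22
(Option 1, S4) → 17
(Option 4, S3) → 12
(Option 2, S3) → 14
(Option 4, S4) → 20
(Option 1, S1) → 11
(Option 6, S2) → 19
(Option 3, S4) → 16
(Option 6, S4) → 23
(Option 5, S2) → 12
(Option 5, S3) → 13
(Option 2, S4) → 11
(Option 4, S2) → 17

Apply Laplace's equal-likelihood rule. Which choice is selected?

Row averages: Option 1=18, Option 2=14.5, Option 3=14.5, Option 4=17.5, Option 5=15.5, Option 6=18.75
Highest average = 18.75 → Option 6.

Option 6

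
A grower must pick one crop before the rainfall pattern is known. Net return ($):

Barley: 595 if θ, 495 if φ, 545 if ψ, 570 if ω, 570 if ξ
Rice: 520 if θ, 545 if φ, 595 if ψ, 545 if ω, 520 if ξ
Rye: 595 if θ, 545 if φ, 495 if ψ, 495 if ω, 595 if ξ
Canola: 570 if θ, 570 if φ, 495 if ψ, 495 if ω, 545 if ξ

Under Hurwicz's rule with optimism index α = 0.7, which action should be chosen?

Rice

Barley: 0.7·595 + 0.3·495 = 565
Rice: 0.7·595 + 0.3·520 = 572.5
Rye: 0.7·595 + 0.3·495 = 565
Canola: 0.7·570 + 0.3·495 = 547.5
Highest Hurwicz score = 572.5 → Rice.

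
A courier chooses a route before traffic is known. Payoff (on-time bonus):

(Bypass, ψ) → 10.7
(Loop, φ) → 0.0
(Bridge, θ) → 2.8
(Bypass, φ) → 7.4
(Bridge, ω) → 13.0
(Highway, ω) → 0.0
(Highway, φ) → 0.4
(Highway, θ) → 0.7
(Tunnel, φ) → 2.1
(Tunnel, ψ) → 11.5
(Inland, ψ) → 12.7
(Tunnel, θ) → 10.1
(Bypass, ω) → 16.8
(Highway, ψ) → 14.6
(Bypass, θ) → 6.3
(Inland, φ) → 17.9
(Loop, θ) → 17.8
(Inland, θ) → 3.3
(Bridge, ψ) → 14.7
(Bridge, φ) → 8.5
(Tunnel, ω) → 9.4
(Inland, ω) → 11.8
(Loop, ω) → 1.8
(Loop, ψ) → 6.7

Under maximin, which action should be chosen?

Row minima: Inland=3.3, Loop=0.0, Tunnel=2.1, Bridge=2.8, Highway=0.0, Bypass=6.3
Best worst-case = 6.3 → Bypass.

Bypass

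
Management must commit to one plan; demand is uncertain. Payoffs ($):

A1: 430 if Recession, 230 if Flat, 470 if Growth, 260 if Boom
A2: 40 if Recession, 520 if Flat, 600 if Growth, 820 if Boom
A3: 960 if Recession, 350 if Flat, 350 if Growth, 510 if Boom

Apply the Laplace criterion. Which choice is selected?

Row averages: A1=347.5, A2=495, A3=542.5
Highest average = 542.5 → A3.

A3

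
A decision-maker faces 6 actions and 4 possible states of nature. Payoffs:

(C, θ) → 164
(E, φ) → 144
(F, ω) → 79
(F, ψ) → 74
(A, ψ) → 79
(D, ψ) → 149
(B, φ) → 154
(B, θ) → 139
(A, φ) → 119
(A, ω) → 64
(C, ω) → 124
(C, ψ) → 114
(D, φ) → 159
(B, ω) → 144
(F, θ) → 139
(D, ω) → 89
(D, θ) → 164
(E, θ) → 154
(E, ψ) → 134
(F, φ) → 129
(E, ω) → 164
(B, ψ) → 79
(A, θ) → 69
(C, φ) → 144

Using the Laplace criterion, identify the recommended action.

Row averages: A=82.75, B=129, C=136.5, D=140.25, E=149, F=105.25
Highest average = 149 → E.

E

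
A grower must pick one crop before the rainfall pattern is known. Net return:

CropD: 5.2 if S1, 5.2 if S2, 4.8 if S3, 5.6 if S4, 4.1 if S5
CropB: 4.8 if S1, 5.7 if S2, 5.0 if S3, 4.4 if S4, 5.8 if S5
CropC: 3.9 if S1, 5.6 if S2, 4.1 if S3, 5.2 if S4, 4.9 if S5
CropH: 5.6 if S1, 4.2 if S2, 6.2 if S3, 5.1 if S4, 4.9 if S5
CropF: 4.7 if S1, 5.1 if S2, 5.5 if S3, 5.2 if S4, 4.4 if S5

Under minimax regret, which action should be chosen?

Column bests: S1=5.6, S2=5.7, S3=6.2, S4=5.6, S5=5.8.
CropD regrets: 0.4, 0.5, 1.4, 0.0, 1.7 → max 1.7
CropB regrets: 0.8, 0.0, 1.2, 1.2, 0.0 → max 1.2
CropC regrets: 1.7, 0.1, 2.1, 0.4, 0.9 → max 2.1
CropH regrets: 0.0, 1.5, 0.0, 0.5, 0.9 → max 1.5
CropF regrets: 0.9, 0.6, 0.7, 0.4, 1.4 → max 1.4
Smallest max regret = 1.2 → CropB.

CropB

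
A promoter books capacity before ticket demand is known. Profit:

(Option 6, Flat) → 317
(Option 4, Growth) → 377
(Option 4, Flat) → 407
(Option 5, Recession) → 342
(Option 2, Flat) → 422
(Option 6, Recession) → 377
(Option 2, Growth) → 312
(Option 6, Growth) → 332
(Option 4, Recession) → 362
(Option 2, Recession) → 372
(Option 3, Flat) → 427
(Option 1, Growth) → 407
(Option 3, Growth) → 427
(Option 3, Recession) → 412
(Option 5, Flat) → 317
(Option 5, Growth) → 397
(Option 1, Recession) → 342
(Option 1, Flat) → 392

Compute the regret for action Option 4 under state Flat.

20

Best payoff under Flat is 427.
Regret = 427 − 407 = 20.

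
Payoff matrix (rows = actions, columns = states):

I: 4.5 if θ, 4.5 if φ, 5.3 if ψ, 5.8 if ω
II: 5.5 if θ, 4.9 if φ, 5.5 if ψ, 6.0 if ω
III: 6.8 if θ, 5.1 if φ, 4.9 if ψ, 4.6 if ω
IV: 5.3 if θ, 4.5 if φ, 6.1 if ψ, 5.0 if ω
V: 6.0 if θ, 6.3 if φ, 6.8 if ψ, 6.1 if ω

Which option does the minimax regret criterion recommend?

V

Column bests: θ=6.8, φ=6.3, ψ=6.8, ω=6.1.
I regrets: 2.3, 1.8, 1.5, 0.3 → max 2.3
II regrets: 1.3, 1.4, 1.3, 0.1 → max 1.4
III regrets: 0.0, 1.2, 1.9, 1.5 → max 1.9
IV regrets: 1.5, 1.8, 0.7, 1.1 → max 1.8
V regrets: 0.8, 0.0, 0.0, 0.0 → max 0.8
Smallest max regret = 0.8 → V.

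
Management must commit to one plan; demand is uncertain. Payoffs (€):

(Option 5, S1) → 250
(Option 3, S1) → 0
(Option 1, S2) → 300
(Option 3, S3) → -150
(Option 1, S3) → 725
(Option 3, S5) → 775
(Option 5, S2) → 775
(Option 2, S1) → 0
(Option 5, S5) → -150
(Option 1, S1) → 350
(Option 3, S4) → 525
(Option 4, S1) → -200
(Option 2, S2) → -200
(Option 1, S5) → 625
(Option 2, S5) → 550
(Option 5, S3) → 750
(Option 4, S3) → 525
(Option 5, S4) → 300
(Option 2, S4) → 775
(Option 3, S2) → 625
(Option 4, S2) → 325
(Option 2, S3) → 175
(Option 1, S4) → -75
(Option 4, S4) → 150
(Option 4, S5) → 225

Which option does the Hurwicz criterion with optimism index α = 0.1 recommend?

Option 1: 0.1·725 + 0.9·(-75) = 5
Option 2: 0.1·775 + 0.9·(-200) = -102.5
Option 3: 0.1·775 + 0.9·(-150) = -57.5
Option 4: 0.1·525 + 0.9·(-200) = -127.5
Option 5: 0.1·775 + 0.9·(-150) = -57.5
Highest Hurwicz score = 5 → Option 1.

Option 1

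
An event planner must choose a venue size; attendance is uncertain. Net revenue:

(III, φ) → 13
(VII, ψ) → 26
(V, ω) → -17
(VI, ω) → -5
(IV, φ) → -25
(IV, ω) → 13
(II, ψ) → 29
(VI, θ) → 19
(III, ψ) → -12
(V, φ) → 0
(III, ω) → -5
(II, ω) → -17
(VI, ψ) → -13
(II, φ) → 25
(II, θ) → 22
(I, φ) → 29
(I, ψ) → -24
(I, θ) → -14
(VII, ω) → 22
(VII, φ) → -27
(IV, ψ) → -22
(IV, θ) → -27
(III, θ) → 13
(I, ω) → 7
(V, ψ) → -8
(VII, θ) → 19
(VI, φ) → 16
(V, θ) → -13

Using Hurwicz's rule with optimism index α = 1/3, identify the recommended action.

II

I: 1/3·29 + 2/3·(-24) = -19/3
II: 1/3·29 + 2/3·(-17) = -5/3
III: 1/3·13 + 2/3·(-12) = -11/3
IV: 1/3·13 + 2/3·(-27) = -41/3
V: 1/3·0 + 2/3·(-17) = -34/3
VI: 1/3·19 + 2/3·(-13) = -7/3
VII: 1/3·26 + 2/3·(-27) = -28/3
Highest Hurwicz score = -5/3 → II.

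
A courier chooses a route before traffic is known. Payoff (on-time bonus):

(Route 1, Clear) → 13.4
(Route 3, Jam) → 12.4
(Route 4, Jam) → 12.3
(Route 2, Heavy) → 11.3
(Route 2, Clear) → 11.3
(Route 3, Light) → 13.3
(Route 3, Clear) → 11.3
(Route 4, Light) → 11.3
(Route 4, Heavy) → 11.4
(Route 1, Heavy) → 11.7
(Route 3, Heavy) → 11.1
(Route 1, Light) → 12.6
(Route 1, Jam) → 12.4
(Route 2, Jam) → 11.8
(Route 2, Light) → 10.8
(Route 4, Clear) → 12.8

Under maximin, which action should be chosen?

Row minima: Route 1=11.7, Route 2=10.8, Route 3=11.1, Route 4=11.3
Best worst-case = 11.7 → Route 1.

Route 1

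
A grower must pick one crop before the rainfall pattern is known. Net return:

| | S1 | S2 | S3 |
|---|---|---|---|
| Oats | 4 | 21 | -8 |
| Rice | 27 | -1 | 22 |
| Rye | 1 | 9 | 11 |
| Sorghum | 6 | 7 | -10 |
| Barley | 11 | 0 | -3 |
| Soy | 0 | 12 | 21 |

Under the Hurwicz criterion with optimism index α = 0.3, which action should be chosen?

Oats: 0.3·21 + 0.7·(-8) = 0.7
Rice: 0.3·27 + 0.7·(-1) = 7.4
Rye: 0.3·11 + 0.7·1 = 4
Sorghum: 0.3·7 + 0.7·(-10) = -4.9
Barley: 0.3·11 + 0.7·(-3) = 1.2
Soy: 0.3·21 + 0.7·0 = 6.3
Highest Hurwicz score = 7.4 → Rice.

Rice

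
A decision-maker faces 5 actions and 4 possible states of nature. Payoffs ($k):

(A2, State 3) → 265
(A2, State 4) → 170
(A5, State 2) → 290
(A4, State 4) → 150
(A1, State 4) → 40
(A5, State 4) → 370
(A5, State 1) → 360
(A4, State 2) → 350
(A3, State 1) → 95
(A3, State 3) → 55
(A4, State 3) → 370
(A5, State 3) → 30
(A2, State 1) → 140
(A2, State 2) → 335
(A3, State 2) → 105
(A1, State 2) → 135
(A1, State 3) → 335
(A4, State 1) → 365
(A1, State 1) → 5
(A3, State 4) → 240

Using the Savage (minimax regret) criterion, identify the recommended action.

Column bests: State 1=365, State 2=350, State 3=370, State 4=370.
A1 regrets: 360, 215, 35, 330 → max 360
A2 regrets: 225, 15, 105, 200 → max 225
A3 regrets: 270, 245, 315, 130 → max 315
A4 regrets: 0, 0, 0, 220 → max 220
A5 regrets: 5, 60, 340, 0 → max 340
Smallest max regret = 220 → A4.

A4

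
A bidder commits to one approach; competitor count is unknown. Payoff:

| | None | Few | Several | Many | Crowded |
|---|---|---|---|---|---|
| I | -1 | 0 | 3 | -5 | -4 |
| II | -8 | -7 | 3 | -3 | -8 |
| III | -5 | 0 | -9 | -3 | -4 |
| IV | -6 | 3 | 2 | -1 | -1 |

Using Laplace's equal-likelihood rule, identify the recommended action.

IV

Row averages: I=-1.4, II=-4.6, III=-4.2, IV=-0.6
Highest average = -0.6 → IV.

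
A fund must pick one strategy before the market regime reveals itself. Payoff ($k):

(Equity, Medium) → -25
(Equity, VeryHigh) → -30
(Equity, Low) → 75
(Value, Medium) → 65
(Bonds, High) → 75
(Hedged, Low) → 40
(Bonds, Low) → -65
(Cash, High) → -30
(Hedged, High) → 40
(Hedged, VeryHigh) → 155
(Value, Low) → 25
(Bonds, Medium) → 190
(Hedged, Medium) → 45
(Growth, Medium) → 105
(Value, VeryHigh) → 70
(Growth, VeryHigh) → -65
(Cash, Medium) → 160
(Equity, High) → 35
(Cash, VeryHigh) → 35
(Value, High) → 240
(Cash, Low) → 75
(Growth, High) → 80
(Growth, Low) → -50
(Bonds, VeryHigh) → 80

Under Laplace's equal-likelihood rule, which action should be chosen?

Row averages: Bonds=70, Equity=13.75, Hedged=70, Cash=60, Growth=17.5, Value=100
Highest average = 100 → Value.

Value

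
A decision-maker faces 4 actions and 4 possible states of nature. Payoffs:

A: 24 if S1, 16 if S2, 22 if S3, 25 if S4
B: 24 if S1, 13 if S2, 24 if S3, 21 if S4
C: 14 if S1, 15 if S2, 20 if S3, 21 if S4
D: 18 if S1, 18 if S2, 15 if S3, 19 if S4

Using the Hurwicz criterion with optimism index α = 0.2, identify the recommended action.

A

A: 0.2·25 + 0.8·16 = 17.8
B: 0.2·24 + 0.8·13 = 15.2
C: 0.2·21 + 0.8·14 = 15.4
D: 0.2·19 + 0.8·15 = 15.8
Highest Hurwicz score = 17.8 → A.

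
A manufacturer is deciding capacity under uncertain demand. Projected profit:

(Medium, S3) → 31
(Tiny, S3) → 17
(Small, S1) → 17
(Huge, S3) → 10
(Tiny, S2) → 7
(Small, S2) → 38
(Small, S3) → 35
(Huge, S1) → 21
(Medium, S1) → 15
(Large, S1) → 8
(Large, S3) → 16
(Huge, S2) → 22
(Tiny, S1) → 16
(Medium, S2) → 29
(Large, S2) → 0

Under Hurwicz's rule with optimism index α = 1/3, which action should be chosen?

Small

Tiny: 1/3·17 + 2/3·7 = 31/3
Small: 1/3·38 + 2/3·17 = 24
Medium: 1/3·31 + 2/3·15 = 61/3
Large: 1/3·16 + 2/3·0 = 16/3
Huge: 1/3·22 + 2/3·10 = 14
Highest Hurwicz score = 24 → Small.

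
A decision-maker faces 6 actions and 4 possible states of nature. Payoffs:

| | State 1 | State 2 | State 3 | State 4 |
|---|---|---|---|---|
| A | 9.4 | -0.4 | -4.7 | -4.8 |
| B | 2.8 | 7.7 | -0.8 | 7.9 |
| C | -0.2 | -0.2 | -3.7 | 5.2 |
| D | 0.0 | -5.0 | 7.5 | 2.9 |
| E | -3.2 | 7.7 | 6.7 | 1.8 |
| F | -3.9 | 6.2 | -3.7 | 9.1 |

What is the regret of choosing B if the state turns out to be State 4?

Best payoff under State 4 is 9.1.
Regret = 9.1 − 7.9 = 1.2.

1.2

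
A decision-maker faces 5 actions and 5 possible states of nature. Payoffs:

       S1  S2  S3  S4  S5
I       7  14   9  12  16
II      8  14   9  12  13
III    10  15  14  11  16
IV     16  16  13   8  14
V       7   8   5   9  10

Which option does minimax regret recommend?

IV

Column bests: S1=16, S2=16, S3=14, S4=12, S5=16.
I regrets: 9, 2, 5, 0, 0 → max 9
II regrets: 8, 2, 5, 0, 3 → max 8
III regrets: 6, 1, 0, 1, 0 → max 6
IV regrets: 0, 0, 1, 4, 2 → max 4
V regrets: 9, 8, 9, 3, 6 → max 9
Smallest max regret = 4 → IV.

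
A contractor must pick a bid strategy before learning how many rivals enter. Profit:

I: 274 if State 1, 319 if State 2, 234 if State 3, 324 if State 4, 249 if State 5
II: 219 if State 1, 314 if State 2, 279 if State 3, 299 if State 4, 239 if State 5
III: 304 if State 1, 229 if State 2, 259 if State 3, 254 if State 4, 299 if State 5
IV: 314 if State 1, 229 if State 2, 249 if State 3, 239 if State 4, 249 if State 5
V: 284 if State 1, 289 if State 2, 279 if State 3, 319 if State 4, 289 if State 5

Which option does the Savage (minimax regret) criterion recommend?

V

Column bests: State 1=314, State 2=319, State 3=279, State 4=324, State 5=299.
I regrets: 40, 0, 45, 0, 50 → max 50
II regrets: 95, 5, 0, 25, 60 → max 95
III regrets: 10, 90, 20, 70, 0 → max 90
IV regrets: 0, 90, 30, 85, 50 → max 90
V regrets: 30, 30, 0, 5, 10 → max 30
Smallest max regret = 30 → V.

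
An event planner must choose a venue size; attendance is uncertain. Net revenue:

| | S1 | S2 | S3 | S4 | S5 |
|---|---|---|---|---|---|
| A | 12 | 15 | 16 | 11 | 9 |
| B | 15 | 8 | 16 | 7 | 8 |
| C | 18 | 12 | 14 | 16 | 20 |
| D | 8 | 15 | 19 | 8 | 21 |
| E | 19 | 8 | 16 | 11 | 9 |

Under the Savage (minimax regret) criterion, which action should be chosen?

Column bests: S1=19, S2=15, S3=19, S4=16, S5=21.
A regrets: 7, 0, 3, 5, 12 → max 12
B regrets: 4, 7, 3, 9, 13 → max 13
C regrets: 1, 3, 5, 0, 1 → max 5
D regrets: 11, 0, 0, 8, 0 → max 11
E regrets: 0, 7, 3, 5, 12 → max 12
Smallest max regret = 5 → C.

C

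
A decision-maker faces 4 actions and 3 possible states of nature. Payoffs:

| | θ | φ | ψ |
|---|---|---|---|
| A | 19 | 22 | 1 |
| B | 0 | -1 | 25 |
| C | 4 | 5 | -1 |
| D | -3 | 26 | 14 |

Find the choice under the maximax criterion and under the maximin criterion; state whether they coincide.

maximax → D; maximin → A (disagree)

Row maxima: A=22, B=25, C=5, D=26
Best best-case = 26 → D.
Row minima: A=1, B=-1, C=-1, D=-3
Best worst-case = 1 → A.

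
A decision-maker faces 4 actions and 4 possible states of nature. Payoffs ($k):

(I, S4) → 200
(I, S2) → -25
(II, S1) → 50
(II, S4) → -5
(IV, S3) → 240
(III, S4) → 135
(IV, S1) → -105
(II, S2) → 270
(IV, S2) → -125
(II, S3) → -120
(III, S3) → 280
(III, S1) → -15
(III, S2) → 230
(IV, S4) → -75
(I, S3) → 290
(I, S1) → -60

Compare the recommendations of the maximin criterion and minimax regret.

maximin → III; minimax regret → III (agree)

Row minima: I=-60, II=-120, III=-15, IV=-125
Best worst-case = -15 → III.
Column bests: S1=50, S2=270, S3=290, S4=200.
I regrets: 110, 295, 0, 0 → max 295
II regrets: 0, 0, 410, 205 → max 410
III regrets: 65, 40, 10, 65 → max 65
IV regrets: 155, 395, 50, 275 → max 395
Smallest max regret = 65 → III.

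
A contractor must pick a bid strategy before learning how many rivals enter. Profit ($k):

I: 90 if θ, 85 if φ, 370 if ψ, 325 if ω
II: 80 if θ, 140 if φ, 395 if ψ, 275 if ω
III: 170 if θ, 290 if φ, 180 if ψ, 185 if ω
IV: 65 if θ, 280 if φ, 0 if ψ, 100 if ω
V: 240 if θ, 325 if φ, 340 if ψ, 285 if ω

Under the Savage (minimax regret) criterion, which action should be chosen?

Column bests: θ=240, φ=325, ψ=395, ω=325.
I regrets: 150, 240, 25, 0 → max 240
II regrets: 160, 185, 0, 50 → max 185
III regrets: 70, 35, 215, 140 → max 215
IV regrets: 175, 45, 395, 225 → max 395
V regrets: 0, 0, 55, 40 → max 55
Smallest max regret = 55 → V.

V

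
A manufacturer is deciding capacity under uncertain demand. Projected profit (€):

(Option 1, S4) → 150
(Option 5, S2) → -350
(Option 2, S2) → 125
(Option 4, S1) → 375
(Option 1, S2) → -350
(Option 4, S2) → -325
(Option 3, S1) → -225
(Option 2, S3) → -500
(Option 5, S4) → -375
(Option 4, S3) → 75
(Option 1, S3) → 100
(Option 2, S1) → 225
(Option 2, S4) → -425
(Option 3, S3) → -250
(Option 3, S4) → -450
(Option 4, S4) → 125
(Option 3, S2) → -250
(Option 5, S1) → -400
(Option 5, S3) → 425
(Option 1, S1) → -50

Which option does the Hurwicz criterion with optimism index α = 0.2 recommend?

Option 1: 0.2·150 + 0.8·(-350) = -250
Option 2: 0.2·225 + 0.8·(-500) = -355
Option 3: 0.2·(-225) + 0.8·(-450) = -405
Option 4: 0.2·375 + 0.8·(-325) = -185
Option 5: 0.2·425 + 0.8·(-400) = -235
Highest Hurwicz score = -185 → Option 4.

Option 4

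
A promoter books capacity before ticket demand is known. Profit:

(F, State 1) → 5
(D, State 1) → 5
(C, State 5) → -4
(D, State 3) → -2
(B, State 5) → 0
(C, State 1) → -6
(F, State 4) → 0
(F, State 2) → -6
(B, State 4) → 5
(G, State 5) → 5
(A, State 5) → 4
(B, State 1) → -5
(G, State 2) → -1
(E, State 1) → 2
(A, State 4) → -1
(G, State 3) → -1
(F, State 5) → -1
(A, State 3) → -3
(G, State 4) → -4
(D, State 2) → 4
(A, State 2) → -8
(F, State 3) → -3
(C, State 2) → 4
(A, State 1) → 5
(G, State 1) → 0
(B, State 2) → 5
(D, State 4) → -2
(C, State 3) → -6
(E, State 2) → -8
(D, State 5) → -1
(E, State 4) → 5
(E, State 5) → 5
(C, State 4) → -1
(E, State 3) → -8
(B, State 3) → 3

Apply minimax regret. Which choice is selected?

Column bests: State 1=5, State 2=5, State 3=3, State 4=5, State 5=5.
A regrets: 0, 13, 6, 6, 1 → max 13
B regrets: 10, 0, 0, 0, 5 → max 10
C regrets: 11, 1, 9, 6, 9 → max 11
D regrets: 0, 1, 5, 7, 6 → max 7
E regrets: 3, 13, 11, 0, 0 → max 13
F regrets: 0, 11, 6, 5, 6 → max 11
G regrets: 5, 6, 4, 9, 0 → max 9
Smallest max regret = 7 → D.

D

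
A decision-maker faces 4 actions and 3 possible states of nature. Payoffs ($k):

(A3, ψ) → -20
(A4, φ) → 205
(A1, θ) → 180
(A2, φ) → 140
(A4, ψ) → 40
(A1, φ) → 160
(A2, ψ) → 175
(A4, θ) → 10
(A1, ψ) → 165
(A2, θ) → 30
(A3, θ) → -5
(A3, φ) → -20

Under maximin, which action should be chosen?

A1

Row minima: A1=160, A2=30, A3=-20, A4=10
Best worst-case = 160 → A1.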